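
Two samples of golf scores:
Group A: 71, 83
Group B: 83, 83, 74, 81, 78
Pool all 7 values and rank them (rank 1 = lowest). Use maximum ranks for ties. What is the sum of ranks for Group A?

8

Sorted (ascending): 71, 74, 78, 81, 83, 83, 83
The 3 values of 83 occupy positions 5–7 → each gets rank 7.
Group A values → pooled ranks: 71→1, 83→7
Rank sum = 1 + 7 = 8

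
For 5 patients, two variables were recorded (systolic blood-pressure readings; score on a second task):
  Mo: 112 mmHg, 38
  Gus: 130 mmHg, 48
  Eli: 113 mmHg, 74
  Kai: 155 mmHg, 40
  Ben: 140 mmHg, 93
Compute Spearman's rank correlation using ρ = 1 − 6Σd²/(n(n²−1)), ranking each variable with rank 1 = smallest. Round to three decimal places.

Ranks of variable 1: 1, 3, 2, 5, 4
Ranks of variable 2: 1, 3, 4, 2, 5
d = r₁ − r₂: 0, 0, -2, 3, -1
d²: 0, 0, 4, 9, 1; Σd² = 14
ρ = 1 − 6·14/(5·24) = 1 − 84/120 = 0.300

0.300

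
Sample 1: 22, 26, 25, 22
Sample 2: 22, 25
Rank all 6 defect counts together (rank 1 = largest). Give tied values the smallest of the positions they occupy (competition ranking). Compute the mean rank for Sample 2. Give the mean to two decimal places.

Sorted (descending): 26, 25, 25, 22, 22, 22
The 2 values of 25 occupy positions 2–3 → each gets rank 2.
The 3 values of 22 occupy positions 4–6 → each gets rank 4.
Sample 2 values → pooled ranks: 22→4, 25→2
Mean rank = (4 + 2) / 2 = 3.00

3.00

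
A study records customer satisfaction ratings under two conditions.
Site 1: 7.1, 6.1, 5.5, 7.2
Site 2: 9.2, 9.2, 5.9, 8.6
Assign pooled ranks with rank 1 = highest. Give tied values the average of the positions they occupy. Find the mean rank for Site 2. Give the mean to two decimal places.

3.25

Sorted (descending): 9.2, 9.2, 8.6, 7.2, 7.1, 6.1, 5.9, 5.5
The 2 values of 9.2 occupy positions 1–2 → average rank (1+2)/2 = 1.5.
Site 2 values → pooled ranks: 9.2→1.5, 9.2→1.5, 5.9→7, 8.6→3
Mean rank = (1.5 + 1.5 + 7 + 3) / 4 = 3.25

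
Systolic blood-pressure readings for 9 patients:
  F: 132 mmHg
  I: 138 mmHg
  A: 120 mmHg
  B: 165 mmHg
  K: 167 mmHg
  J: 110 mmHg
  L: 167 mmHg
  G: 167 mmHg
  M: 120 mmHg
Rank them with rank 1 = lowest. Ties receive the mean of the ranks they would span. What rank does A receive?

2.5

Sorted (ascending): 110, 120, 120, 132, 138, 165, 167, 167, 167
The 2 values of 120 occupy positions 2–3 → average rank (2+3)/2 = 2.5.
The 3 values of 167 occupy positions 7–9 → average rank 8.
A has value 120 mmHg → rank 2.5.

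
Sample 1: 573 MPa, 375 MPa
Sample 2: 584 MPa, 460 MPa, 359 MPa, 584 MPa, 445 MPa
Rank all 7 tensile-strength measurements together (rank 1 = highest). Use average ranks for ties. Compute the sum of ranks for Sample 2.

19

Sorted (descending): 584, 584, 573, 460, 445, 375, 359
The 2 values of 584 occupy positions 1–2 → average rank (1+2)/2 = 1.5.
Sample 2 values → pooled ranks: 584→1.5, 460→4, 359→7, 584→1.5, 445→5
Rank sum = 1.5 + 4 + 7 + 1.5 + 5 = 19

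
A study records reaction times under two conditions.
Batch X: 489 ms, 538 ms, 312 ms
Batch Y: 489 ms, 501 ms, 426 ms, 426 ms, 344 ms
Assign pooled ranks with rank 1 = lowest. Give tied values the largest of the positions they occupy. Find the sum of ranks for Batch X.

Sorted (ascending): 312, 344, 426, 426, 489, 489, 501, 538
The 2 values of 426 occupy positions 3–4 → each gets rank 4.
The 2 values of 489 occupy positions 5–6 → each gets rank 6.
Batch X values → pooled ranks: 489→6, 538→8, 312→1
Rank sum = 6 + 8 + 1 = 15

15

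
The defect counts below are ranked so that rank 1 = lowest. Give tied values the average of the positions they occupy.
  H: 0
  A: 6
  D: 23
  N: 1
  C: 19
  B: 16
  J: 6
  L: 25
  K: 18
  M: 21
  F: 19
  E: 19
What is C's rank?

8

Sorted (ascending): 0, 1, 6, 6, 16, 18, 19, 19, 19, 21, 23, 25
The 2 values of 6 occupy positions 3–4 → average rank (3+4)/2 = 3.5.
The 3 values of 19 occupy positions 7–9 → average rank 8.
C has value 19 → rank 8.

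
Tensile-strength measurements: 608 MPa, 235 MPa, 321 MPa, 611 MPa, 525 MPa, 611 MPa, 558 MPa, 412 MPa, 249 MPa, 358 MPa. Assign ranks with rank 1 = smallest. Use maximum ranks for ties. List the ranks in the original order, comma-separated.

8, 1, 3, 10, 6, 10, 7, 5, 2, 4

Sorted (ascending): 235, 249, 321, 358, 412, 525, 558, 608, 611, 611
The 2 values of 611 occupy positions 9–10 → each gets rank 10.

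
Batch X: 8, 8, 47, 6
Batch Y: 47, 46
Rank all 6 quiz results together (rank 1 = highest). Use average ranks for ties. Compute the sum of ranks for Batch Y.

Sorted (descending): 47, 47, 46, 8, 8, 6
The 2 values of 47 occupy positions 1–2 → average rank (1+2)/2 = 1.5.
The 2 values of 8 occupy positions 4–5 → average rank (4+5)/2 = 4.5.
Batch Y values → pooled ranks: 47→1.5, 46→3
Rank sum = 1.5 + 3 = 4.5

4.5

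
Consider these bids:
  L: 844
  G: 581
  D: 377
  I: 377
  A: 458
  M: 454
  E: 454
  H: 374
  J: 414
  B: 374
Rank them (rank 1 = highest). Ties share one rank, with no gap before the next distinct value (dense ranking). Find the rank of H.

7

Sorted (descending): 844, 581, 458, 454, 454, 414, 377, 377, 374, 374
The 2 values of 454 share dense rank 4.
The 2 values of 377 share dense rank 6.
The 2 values of 374 share dense rank 7.
Remaining distinct values take the next consecutive integers.
H has value 374 → rank 7.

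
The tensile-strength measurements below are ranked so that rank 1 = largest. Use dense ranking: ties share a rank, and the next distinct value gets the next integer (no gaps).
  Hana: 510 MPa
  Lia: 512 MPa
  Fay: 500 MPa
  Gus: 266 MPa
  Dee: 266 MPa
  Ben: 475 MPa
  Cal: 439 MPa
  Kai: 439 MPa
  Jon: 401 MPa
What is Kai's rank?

5

Sorted (descending): 512, 510, 500, 475, 439, 439, 401, 266, 266
The 2 values of 439 share dense rank 5.
The 2 values of 266 share dense rank 7.
Remaining distinct values take the next consecutive integers.
Kai has value 439 MPa → rank 5.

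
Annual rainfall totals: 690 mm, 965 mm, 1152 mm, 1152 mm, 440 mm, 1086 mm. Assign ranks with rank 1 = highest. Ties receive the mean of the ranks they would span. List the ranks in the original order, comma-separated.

Sorted (descending): 1152, 1152, 1086, 965, 690, 440
The 2 values of 1152 occupy positions 1–2 → average rank (1+2)/2 = 1.5.

5, 4, 1.5, 1.5, 6, 3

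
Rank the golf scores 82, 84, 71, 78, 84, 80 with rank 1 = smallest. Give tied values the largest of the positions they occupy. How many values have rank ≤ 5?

4

Sorted (ascending): 71, 78, 80, 82, 84, 84
The 2 values of 84 occupy positions 5–6 → each gets rank 6.
Ranks ≤ 5: {1, 2, 3, 4} → 4 values.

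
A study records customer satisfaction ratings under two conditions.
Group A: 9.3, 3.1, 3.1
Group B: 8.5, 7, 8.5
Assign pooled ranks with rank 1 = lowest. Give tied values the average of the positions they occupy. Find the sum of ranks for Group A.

9

Sorted (ascending): 3.1, 3.1, 7, 8.5, 8.5, 9.3
The 2 values of 3.1 occupy positions 1–2 → average rank (1+2)/2 = 1.5.
The 2 values of 8.5 occupy positions 4–5 → average rank (4+5)/2 = 4.5.
Group A values → pooled ranks: 9.3→6, 3.1→1.5, 3.1→1.5
Rank sum = 6 + 1.5 + 1.5 = 9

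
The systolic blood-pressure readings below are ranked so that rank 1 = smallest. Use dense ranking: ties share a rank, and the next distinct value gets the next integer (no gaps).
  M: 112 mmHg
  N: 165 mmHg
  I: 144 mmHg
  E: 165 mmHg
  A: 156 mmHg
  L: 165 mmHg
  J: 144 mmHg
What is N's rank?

Sorted (ascending): 112, 144, 144, 156, 165, 165, 165
The 2 values of 144 share dense rank 2.
The 3 values of 165 share dense rank 4.
Remaining distinct values take the next consecutive integers.
N has value 165 mmHg → rank 4.

4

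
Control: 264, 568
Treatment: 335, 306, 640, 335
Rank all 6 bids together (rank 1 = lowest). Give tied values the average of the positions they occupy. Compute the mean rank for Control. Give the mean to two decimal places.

3.00

Sorted (ascending): 264, 306, 335, 335, 568, 640
The 2 values of 335 occupy positions 3–4 → average rank (3+4)/2 = 3.5.
Control values → pooled ranks: 264→1, 568→5
Mean rank = (1 + 5) / 2 = 3.00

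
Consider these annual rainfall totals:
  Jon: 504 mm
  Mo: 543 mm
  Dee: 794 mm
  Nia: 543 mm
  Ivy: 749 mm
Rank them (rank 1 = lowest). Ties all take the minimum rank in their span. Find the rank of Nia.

Sorted (ascending): 504, 543, 543, 749, 794
The 2 values of 543 occupy positions 2–3 → each gets rank 2.
Nia has value 543 mm → rank 2.

2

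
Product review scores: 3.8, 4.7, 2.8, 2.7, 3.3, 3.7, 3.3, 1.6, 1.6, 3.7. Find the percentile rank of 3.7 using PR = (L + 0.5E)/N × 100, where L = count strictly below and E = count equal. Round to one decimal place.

N = 10.
Strictly below 3.7: 6. Equal to 3.7: 2.
PR = (6 + 0.5·2)/10 × 100 = 70.0

70.0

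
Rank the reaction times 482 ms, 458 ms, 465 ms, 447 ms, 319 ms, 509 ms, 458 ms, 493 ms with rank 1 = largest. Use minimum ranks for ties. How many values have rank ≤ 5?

6

Sorted (descending): 509, 493, 482, 465, 458, 458, 447, 319
The 2 values of 458 occupy positions 5–6 → each gets rank 5.
Ranks ≤ 5: {1, 2, 3, 4, 5, 5} → 6 values.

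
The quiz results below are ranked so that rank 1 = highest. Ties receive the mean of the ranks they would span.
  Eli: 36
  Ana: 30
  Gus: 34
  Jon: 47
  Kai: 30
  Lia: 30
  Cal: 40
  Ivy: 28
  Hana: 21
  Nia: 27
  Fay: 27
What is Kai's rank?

6

Sorted (descending): 47, 40, 36, 34, 30, 30, 30, 28, 27, 27, 21
The 3 values of 30 occupy positions 5–7 → average rank 6.
The 2 values of 27 occupy positions 9–10 → average rank (9+10)/2 = 9.5.
Kai has value 30 → rank 6.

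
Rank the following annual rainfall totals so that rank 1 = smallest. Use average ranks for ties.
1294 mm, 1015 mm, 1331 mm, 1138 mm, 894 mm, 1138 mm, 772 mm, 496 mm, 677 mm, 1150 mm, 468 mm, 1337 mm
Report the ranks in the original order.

10, 6, 11, 7.5, 5, 7.5, 4, 2, 3, 9, 1, 12

Sorted (ascending): 468, 496, 677, 772, 894, 1015, 1138, 1138, 1150, 1294, 1331, 1337
The 2 values of 1138 occupy positions 7–8 → average rank (7+8)/2 = 7.5.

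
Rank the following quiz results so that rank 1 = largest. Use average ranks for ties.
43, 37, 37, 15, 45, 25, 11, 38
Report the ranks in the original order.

Sorted (descending): 45, 43, 38, 37, 37, 25, 15, 11
The 2 values of 37 occupy positions 4–5 → average rank (4+5)/2 = 4.5.

2, 4.5, 4.5, 7, 1, 6, 8, 3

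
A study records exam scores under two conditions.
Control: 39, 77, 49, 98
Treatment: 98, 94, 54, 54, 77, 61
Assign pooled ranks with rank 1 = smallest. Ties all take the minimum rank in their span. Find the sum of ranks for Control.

Sorted (ascending): 39, 49, 54, 54, 61, 77, 77, 94, 98, 98
The 2 values of 54 occupy positions 3–4 → each gets rank 3.
The 2 values of 77 occupy positions 6–7 → each gets rank 6.
The 2 values of 98 occupy positions 9–10 → each gets rank 9.
Control values → pooled ranks: 39→1, 77→6, 49→2, 98→9
Rank sum = 1 + 6 + 2 + 9 = 18

18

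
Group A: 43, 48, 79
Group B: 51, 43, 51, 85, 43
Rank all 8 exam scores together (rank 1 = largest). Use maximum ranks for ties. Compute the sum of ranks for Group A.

Sorted (descending): 85, 79, 51, 51, 48, 43, 43, 43
The 2 values of 51 occupy positions 3–4 → each gets rank 4.
The 3 values of 43 occupy positions 6–8 → each gets rank 8.
Group A values → pooled ranks: 43→8, 48→5, 79→2
Rank sum = 8 + 5 + 2 = 15

15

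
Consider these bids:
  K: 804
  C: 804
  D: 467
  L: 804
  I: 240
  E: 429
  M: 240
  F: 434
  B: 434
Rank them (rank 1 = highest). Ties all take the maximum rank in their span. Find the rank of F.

6

Sorted (descending): 804, 804, 804, 467, 434, 434, 429, 240, 240
The 3 values of 804 occupy positions 1–3 → each gets rank 3.
The 2 values of 434 occupy positions 5–6 → each gets rank 6.
The 2 values of 240 occupy positions 8–9 → each gets rank 9.
F has value 434 → rank 6.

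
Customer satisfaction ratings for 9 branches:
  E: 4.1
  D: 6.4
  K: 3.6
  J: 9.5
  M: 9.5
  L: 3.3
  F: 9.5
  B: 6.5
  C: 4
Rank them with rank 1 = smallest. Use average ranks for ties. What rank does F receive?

8

Sorted (ascending): 3.3, 3.6, 4, 4.1, 6.4, 6.5, 9.5, 9.5, 9.5
The 3 values of 9.5 occupy positions 7–9 → average rank 8.
F has value 9.5 → rank 8.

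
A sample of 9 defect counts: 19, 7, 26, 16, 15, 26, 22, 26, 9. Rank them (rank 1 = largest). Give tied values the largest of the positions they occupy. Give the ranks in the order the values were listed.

Sorted (descending): 26, 26, 26, 22, 19, 16, 15, 9, 7
The 3 values of 26 occupy positions 1–3 → each gets rank 3.

5, 9, 3, 6, 7, 3, 4, 3, 8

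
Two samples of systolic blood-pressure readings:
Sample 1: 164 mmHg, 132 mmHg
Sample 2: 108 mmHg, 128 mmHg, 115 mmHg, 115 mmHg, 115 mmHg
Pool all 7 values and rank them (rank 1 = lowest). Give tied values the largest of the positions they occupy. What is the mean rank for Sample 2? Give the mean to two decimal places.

3.60

Sorted (ascending): 108, 115, 115, 115, 128, 132, 164
The 3 values of 115 occupy positions 2–4 → each gets rank 4.
Sample 2 values → pooled ranks: 108→1, 128→5, 115→4, 115→4, 115→4
Mean rank = (1 + 5 + 4 + 4 + 4) / 5 = 3.60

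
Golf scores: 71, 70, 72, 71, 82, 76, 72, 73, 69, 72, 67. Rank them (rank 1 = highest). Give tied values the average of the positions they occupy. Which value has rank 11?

67

Sorted (descending): 82, 76, 73, 72, 72, 72, 71, 71, 70, 69, 67
The 3 values of 72 occupy positions 4–6 → average rank 5.
The 2 values of 71 occupy positions 7–8 → average rank (7+8)/2 = 7.5.
Rank 11 → value 67.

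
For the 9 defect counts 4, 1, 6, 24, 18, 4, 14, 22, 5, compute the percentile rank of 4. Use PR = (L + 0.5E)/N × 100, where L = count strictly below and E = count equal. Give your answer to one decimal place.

N = 9.
Strictly below 4: 1. Equal to 4: 2.
PR = (1 + 0.5·2)/9 × 100 = 22.2

22.2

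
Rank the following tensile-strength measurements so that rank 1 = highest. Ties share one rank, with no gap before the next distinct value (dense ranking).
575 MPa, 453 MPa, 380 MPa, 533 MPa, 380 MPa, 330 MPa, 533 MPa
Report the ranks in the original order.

Sorted (descending): 575, 533, 533, 453, 380, 380, 330
The 2 values of 533 share dense rank 2.
The 2 values of 380 share dense rank 4.
Remaining distinct values take the next consecutive integers.

1, 3, 4, 2, 4, 5, 2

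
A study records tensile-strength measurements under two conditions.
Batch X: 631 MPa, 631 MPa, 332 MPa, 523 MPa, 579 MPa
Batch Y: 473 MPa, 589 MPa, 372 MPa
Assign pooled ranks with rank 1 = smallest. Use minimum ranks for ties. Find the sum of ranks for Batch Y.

Sorted (ascending): 332, 372, 473, 523, 579, 589, 631, 631
The 2 values of 631 occupy positions 7–8 → each gets rank 7.
Batch Y values → pooled ranks: 473→3, 589→6, 372→2
Rank sum = 3 + 6 + 2 = 11

11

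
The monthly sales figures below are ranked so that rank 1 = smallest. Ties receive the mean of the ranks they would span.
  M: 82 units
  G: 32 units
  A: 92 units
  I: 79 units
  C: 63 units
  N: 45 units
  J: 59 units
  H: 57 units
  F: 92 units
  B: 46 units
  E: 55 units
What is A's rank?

10.5

Sorted (ascending): 32, 45, 46, 55, 57, 59, 63, 79, 82, 92, 92
The 2 values of 92 occupy positions 10–11 → average rank (10+11)/2 = 10.5.
A has value 92 units → rank 10.5.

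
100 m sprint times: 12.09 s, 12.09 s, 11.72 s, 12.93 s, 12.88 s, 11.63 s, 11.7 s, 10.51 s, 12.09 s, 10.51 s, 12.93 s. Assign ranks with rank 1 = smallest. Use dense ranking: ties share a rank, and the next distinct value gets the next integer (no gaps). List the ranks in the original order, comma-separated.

5, 5, 4, 7, 6, 2, 3, 1, 5, 1, 7

Sorted (ascending): 10.51, 10.51, 11.63, 11.7, 11.72, 12.09, 12.09, 12.09, 12.88, 12.93, 12.93
The 2 values of 10.51 share dense rank 1.
The 3 values of 12.09 share dense rank 5.
The 2 values of 12.93 share dense rank 7.
Remaining distinct values take the next consecutive integers.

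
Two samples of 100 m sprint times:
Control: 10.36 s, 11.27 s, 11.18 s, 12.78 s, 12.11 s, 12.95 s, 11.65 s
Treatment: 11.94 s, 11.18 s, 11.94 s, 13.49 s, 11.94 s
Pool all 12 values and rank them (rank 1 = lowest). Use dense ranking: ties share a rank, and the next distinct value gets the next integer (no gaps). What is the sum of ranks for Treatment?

Sorted (ascending): 10.36, 11.18, 11.18, 11.27, 11.65, 11.94, 11.94, 11.94, 12.11, 12.78, 12.95, 13.49
The 2 values of 11.18 share dense rank 2.
The 3 values of 11.94 share dense rank 5.
Remaining distinct values take the next consecutive integers.
Treatment values → pooled ranks: 11.94→5, 11.18→2, 11.94→5, 13.49→9, 11.94→5
Rank sum = 5 + 2 + 5 + 9 + 5 = 26

26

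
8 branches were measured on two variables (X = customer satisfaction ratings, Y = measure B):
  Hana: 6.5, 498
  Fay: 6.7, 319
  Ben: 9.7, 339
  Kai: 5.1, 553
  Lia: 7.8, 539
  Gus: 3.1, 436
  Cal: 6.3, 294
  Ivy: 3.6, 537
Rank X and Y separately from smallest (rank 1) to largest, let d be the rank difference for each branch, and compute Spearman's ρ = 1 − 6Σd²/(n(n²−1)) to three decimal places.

-0.190

Ranks of variable 1: 5, 6, 8, 3, 7, 1, 4, 2
Ranks of variable 2: 5, 2, 3, 8, 7, 4, 1, 6
d = r₁ − r₂: 0, 4, 5, -5, 0, -3, 3, -4
d²: 0, 16, 25, 25, 0, 9, 9, 16; Σd² = 100
ρ = 1 − 6·100/(8·63) = 1 − 600/504 = -0.190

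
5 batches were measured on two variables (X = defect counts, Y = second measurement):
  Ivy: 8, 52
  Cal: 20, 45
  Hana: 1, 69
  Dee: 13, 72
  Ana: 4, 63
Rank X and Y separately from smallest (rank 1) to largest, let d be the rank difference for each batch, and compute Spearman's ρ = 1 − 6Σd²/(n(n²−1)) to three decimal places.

-0.400

Ranks of variable 1: 3, 5, 1, 4, 2
Ranks of variable 2: 2, 1, 4, 5, 3
d = r₁ − r₂: 1, 4, -3, -1, -1
d²: 1, 16, 9, 1, 1; Σd² = 28
ρ = 1 − 6·28/(5·24) = 1 − 168/120 = -0.400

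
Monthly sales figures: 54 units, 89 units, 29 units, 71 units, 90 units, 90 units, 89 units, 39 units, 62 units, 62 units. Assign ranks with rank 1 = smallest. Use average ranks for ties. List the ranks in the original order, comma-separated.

Sorted (ascending): 29, 39, 54, 62, 62, 71, 89, 89, 90, 90
The 2 values of 62 occupy positions 4–5 → average rank (4+5)/2 = 4.5.
The 2 values of 89 occupy positions 7–8 → average rank (7+8)/2 = 7.5.
The 2 values of 90 occupy positions 9–10 → average rank (9+10)/2 = 9.5.

3, 7.5, 1, 6, 9.5, 9.5, 7.5, 2, 4.5, 4.5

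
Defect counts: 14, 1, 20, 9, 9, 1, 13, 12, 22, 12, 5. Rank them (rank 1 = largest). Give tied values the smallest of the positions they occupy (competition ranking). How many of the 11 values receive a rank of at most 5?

6

Sorted (descending): 22, 20, 14, 13, 12, 12, 9, 9, 5, 1, 1
The 2 values of 12 occupy positions 5–6 → each gets rank 5.
The 2 values of 9 occupy positions 7–8 → each gets rank 7.
The 2 values of 1 occupy positions 10–11 → each gets rank 10.
Ranks ≤ 5: {1, 2, 3, 4, 5, 5} → 6 values.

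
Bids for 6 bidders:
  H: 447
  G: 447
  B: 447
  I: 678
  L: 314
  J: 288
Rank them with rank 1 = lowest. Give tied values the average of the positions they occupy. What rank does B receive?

4

Sorted (ascending): 288, 314, 447, 447, 447, 678
The 3 values of 447 occupy positions 3–5 → average rank 4.
B has value 447 → rank 4.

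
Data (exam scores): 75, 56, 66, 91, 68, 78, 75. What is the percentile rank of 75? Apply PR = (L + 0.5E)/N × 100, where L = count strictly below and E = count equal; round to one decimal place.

N = 7.
Strictly below 75: 3. Equal to 75: 2.
PR = (3 + 0.5·2)/7 × 100 = 57.1

57.1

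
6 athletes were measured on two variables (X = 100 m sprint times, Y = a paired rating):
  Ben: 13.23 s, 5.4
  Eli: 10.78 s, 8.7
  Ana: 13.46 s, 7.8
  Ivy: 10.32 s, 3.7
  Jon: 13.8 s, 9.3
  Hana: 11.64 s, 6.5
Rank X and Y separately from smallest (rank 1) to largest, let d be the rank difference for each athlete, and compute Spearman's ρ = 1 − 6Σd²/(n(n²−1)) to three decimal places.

0.600

Ranks of variable 1: 4, 2, 5, 1, 6, 3
Ranks of variable 2: 2, 5, 4, 1, 6, 3
d = r₁ − r₂: 2, -3, 1, 0, 0, 0
d²: 4, 9, 1, 0, 0, 0; Σd² = 14
ρ = 1 − 6·14/(6·35) = 1 − 84/210 = 0.600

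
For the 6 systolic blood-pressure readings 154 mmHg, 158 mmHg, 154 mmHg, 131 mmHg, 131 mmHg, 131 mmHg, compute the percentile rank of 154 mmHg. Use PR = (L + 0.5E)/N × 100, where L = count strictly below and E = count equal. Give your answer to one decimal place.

66.7

N = 6.
Strictly below 154: 3. Equal to 154: 2.
PR = (3 + 0.5·2)/6 × 100 = 66.7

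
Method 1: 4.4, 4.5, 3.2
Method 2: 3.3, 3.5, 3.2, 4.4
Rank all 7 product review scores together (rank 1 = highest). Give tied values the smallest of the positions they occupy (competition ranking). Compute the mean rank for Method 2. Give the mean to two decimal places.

4.25

Sorted (descending): 4.5, 4.4, 4.4, 3.5, 3.3, 3.2, 3.2
The 2 values of 4.4 occupy positions 2–3 → each gets rank 2.
The 2 values of 3.2 occupy positions 6–7 → each gets rank 6.
Method 2 values → pooled ranks: 3.3→5, 3.5→4, 3.2→6, 4.4→2
Mean rank = (5 + 4 + 6 + 2) / 4 = 4.25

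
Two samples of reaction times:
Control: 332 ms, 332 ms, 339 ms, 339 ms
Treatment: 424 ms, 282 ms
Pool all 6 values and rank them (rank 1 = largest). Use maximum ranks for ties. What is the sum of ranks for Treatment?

7

Sorted (descending): 424, 339, 339, 332, 332, 282
The 2 values of 339 occupy positions 2–3 → each gets rank 3.
The 2 values of 332 occupy positions 4–5 → each gets rank 5.
Treatment values → pooled ranks: 424→1, 282→6
Rank sum = 1 + 6 = 7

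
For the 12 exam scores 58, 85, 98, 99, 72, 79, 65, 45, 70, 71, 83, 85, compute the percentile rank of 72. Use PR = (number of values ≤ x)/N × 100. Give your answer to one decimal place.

50.0

N = 12.
Strictly below 72: 5. Equal to 72: 1.
PR = 6/12 × 100 = 50.0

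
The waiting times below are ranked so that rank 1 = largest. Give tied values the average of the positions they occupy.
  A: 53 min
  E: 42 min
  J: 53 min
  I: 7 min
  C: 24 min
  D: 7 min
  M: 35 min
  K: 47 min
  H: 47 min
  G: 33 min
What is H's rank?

3.5

Sorted (descending): 53, 53, 47, 47, 42, 35, 33, 24, 7, 7
The 2 values of 53 occupy positions 1–2 → average rank (1+2)/2 = 1.5.
The 2 values of 47 occupy positions 3–4 → average rank (3+4)/2 = 3.5.
The 2 values of 7 occupy positions 9–10 → average rank (9+10)/2 = 9.5.
H has value 47 min → rank 3.5.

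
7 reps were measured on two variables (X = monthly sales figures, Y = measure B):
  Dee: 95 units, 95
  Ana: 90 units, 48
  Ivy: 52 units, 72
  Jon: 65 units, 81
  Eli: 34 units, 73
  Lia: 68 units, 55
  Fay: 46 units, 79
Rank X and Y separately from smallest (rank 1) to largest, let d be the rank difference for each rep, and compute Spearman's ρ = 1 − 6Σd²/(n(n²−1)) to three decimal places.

0.000

Ranks of variable 1: 7, 6, 3, 4, 1, 5, 2
Ranks of variable 2: 7, 1, 3, 6, 4, 2, 5
d = r₁ − r₂: 0, 5, 0, -2, -3, 3, -3
d²: 0, 25, 0, 4, 9, 9, 9; Σd² = 56
ρ = 1 − 6·56/(7·48) = 1 − 336/336 = 0.000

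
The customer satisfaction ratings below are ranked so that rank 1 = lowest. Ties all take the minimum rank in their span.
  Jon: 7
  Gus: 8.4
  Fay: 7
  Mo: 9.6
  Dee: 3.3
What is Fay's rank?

2

Sorted (ascending): 3.3, 7, 7, 8.4, 9.6
The 2 values of 7 occupy positions 2–3 → each gets rank 2.
Fay has value 7 → rank 2.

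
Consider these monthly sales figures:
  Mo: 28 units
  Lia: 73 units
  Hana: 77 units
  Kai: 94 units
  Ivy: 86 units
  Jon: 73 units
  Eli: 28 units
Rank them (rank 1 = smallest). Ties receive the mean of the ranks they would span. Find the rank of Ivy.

6

Sorted (ascending): 28, 28, 73, 73, 77, 86, 94
The 2 values of 28 occupy positions 1–2 → average rank (1+2)/2 = 1.5.
The 2 values of 73 occupy positions 3–4 → average rank (3+4)/2 = 3.5.
Ivy has value 86 units → rank 6.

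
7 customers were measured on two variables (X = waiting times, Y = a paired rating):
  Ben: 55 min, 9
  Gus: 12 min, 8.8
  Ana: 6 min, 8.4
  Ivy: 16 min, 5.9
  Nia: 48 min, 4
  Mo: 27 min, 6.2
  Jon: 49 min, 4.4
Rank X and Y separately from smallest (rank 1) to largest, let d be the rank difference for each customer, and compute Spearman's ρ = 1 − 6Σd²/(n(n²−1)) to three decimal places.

Ranks of variable 1: 7, 2, 1, 3, 5, 4, 6
Ranks of variable 2: 7, 6, 5, 3, 1, 4, 2
d = r₁ − r₂: 0, -4, -4, 0, 4, 0, 4
d²: 0, 16, 16, 0, 16, 0, 16; Σd² = 64
ρ = 1 − 6·64/(7·48) = 1 − 384/336 = -0.143

-0.143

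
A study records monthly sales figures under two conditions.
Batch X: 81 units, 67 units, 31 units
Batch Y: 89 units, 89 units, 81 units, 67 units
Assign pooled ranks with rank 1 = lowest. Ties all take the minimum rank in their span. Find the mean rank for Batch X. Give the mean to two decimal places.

Sorted (ascending): 31, 67, 67, 81, 81, 89, 89
The 2 values of 67 occupy positions 2–3 → each gets rank 2.
The 2 values of 81 occupy positions 4–5 → each gets rank 4.
The 2 values of 89 occupy positions 6–7 → each gets rank 6.
Batch X values → pooled ranks: 81→4, 67→2, 31→1
Mean rank = (4 + 2 + 1) / 3 = 2.33

2.33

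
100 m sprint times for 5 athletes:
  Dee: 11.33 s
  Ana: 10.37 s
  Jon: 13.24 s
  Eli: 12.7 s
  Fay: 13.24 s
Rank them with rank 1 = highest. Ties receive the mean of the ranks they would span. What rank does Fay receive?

Sorted (descending): 13.24, 13.24, 12.7, 11.33, 10.37
The 2 values of 13.24 occupy positions 1–2 → average rank (1+2)/2 = 1.5.
Fay has value 13.24 s → rank 1.5.

1.5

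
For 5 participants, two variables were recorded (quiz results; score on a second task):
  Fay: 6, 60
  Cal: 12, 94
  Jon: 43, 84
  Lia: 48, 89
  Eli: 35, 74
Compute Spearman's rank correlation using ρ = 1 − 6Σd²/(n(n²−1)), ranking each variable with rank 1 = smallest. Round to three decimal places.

0.400

Ranks of variable 1: 1, 2, 4, 5, 3
Ranks of variable 2: 1, 5, 3, 4, 2
d = r₁ − r₂: 0, -3, 1, 1, 1
d²: 0, 9, 1, 1, 1; Σd² = 12
ρ = 1 − 6·12/(5·24) = 1 − 72/120 = 0.400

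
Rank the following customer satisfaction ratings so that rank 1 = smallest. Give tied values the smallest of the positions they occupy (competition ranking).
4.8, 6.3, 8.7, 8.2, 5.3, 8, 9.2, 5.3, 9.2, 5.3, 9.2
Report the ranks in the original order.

1, 5, 8, 7, 2, 6, 9, 2, 9, 2, 9

Sorted (ascending): 4.8, 5.3, 5.3, 5.3, 6.3, 8, 8.2, 8.7, 9.2, 9.2, 9.2
The 3 values of 5.3 occupy positions 2–4 → each gets rank 2.
The 3 values of 9.2 occupy positions 9–11 → each gets rank 9.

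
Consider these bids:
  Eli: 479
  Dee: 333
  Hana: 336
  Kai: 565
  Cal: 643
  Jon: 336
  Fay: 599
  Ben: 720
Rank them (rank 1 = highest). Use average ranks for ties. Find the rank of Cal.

Sorted (descending): 720, 643, 599, 565, 479, 336, 336, 333
The 2 values of 336 occupy positions 6–7 → average rank (6+7)/2 = 6.5.
Cal has value 643 → rank 2.

2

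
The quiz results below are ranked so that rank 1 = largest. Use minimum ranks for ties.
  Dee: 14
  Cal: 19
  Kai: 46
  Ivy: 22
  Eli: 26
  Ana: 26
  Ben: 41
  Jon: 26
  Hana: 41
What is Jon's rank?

Sorted (descending): 46, 41, 41, 26, 26, 26, 22, 19, 14
The 2 values of 41 occupy positions 2–3 → each gets rank 2.
The 3 values of 26 occupy positions 4–6 → each gets rank 4.
Jon has value 26 → rank 4.

4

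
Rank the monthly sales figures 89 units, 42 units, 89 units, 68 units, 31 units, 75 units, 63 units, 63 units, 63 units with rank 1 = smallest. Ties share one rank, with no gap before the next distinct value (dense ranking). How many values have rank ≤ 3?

5

Sorted (ascending): 31, 42, 63, 63, 63, 68, 75, 89, 89
The 3 values of 63 share dense rank 3.
The 2 values of 89 share dense rank 6.
Remaining distinct values take the next consecutive integers.
Ranks ≤ 3: {1, 2, 3, 3, 3} → 5 values.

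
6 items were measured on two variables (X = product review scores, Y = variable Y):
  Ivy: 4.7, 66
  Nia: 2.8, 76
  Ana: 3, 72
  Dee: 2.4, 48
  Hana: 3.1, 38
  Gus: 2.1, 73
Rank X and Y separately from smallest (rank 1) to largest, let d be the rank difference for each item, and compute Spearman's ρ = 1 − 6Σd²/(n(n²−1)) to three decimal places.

Ranks of variable 1: 6, 3, 4, 2, 5, 1
Ranks of variable 2: 3, 6, 4, 2, 1, 5
d = r₁ − r₂: 3, -3, 0, 0, 4, -4
d²: 9, 9, 0, 0, 16, 16; Σd² = 50
ρ = 1 − 6·50/(6·35) = 1 − 300/210 = -0.429

-0.429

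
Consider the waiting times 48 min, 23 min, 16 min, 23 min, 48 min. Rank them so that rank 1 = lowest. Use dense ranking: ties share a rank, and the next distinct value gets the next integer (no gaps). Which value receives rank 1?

16

Sorted (ascending): 16, 23, 23, 48, 48
The 2 values of 23 share dense rank 2.
The 2 values of 48 share dense rank 3.
Remaining distinct values take the next consecutive integers.
Rank 1 → value 16.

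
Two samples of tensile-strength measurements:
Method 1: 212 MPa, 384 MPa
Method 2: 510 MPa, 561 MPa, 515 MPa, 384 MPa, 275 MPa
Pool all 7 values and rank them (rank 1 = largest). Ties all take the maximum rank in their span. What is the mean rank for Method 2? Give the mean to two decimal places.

3.40

Sorted (descending): 561, 515, 510, 384, 384, 275, 212
The 2 values of 384 occupy positions 4–5 → each gets rank 5.
Method 2 values → pooled ranks: 510→3, 561→1, 515→2, 384→5, 275→6
Mean rank = (3 + 1 + 2 + 5 + 6) / 5 = 3.40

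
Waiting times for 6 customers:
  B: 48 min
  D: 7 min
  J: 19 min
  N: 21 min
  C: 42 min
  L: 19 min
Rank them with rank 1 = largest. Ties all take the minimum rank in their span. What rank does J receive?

4

Sorted (descending): 48, 42, 21, 19, 19, 7
The 2 values of 19 occupy positions 4–5 → each gets rank 4.
J has value 19 min → rank 4.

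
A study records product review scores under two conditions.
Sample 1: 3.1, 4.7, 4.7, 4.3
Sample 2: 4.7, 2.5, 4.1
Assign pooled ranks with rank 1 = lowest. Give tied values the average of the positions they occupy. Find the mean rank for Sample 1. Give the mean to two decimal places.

4.50

Sorted (ascending): 2.5, 3.1, 4.1, 4.3, 4.7, 4.7, 4.7
The 3 values of 4.7 occupy positions 5–7 → average rank 6.
Sample 1 values → pooled ranks: 3.1→2, 4.7→6, 4.7→6, 4.3→4
Mean rank = (2 + 6 + 6 + 4) / 4 = 4.50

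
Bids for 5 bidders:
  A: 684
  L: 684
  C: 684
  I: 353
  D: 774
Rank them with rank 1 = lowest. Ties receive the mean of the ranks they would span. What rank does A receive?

Sorted (ascending): 353, 684, 684, 684, 774
The 3 values of 684 occupy positions 2–4 → average rank 3.
A has value 684 → rank 3.

3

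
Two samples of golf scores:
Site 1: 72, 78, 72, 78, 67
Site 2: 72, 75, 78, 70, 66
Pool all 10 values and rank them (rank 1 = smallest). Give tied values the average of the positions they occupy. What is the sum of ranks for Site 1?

Sorted (ascending): 66, 67, 70, 72, 72, 72, 75, 78, 78, 78
The 3 values of 72 occupy positions 4–6 → average rank 5.
The 3 values of 78 occupy positions 8–10 → average rank 9.
Site 1 values → pooled ranks: 72→5, 78→9, 72→5, 78→9, 67→2
Rank sum = 5 + 9 + 5 + 9 + 2 = 30

30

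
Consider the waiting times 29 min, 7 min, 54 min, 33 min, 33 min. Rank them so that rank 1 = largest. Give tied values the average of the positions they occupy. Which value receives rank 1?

54

Sorted (descending): 54, 33, 33, 29, 7
The 2 values of 33 occupy positions 2–3 → average rank (2+3)/2 = 2.5.
Rank 1 → value 54.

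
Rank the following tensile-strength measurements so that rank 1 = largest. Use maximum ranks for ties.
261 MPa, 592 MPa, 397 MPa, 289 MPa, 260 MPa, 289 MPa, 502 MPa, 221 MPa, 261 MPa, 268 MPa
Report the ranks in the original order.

8, 1, 3, 5, 9, 5, 2, 10, 8, 6

Sorted (descending): 592, 502, 397, 289, 289, 268, 261, 261, 260, 221
The 2 values of 289 occupy positions 4–5 → each gets rank 5.
The 2 values of 261 occupy positions 7–8 → each gets rank 8.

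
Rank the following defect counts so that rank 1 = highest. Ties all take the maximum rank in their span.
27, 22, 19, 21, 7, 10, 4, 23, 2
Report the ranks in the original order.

1, 3, 5, 4, 7, 6, 8, 2, 9

Sorted (descending): 27, 23, 22, 21, 19, 10, 7, 4, 2
No ties — each value takes its position as its rank.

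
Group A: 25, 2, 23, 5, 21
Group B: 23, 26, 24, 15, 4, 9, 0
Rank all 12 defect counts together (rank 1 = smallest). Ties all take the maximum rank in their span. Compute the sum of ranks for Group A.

33

Sorted (ascending): 0, 2, 4, 5, 9, 15, 21, 23, 23, 24, 25, 26
The 2 values of 23 occupy positions 8–9 → each gets rank 9.
Group A values → pooled ranks: 25→11, 2→2, 23→9, 5→4, 21→7
Rank sum = 11 + 2 + 9 + 4 + 7 = 33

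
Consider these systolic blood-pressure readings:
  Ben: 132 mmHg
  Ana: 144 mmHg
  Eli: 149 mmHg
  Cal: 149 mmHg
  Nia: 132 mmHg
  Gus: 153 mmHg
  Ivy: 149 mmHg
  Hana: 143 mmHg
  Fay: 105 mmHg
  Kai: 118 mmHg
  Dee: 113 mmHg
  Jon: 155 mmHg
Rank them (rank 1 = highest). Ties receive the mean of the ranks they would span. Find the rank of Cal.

4

Sorted (descending): 155, 153, 149, 149, 149, 144, 143, 132, 132, 118, 113, 105
The 3 values of 149 occupy positions 3–5 → average rank 4.
The 2 values of 132 occupy positions 8–9 → average rank (8+9)/2 = 8.5.
Cal has value 149 mmHg → rank 4.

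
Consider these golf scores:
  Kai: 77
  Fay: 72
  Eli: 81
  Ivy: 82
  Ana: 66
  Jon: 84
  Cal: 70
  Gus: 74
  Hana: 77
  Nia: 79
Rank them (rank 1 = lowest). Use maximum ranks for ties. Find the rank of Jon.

10

Sorted (ascending): 66, 70, 72, 74, 77, 77, 79, 81, 82, 84
The 2 values of 77 occupy positions 5–6 → each gets rank 6.
Jon has value 84 → rank 10.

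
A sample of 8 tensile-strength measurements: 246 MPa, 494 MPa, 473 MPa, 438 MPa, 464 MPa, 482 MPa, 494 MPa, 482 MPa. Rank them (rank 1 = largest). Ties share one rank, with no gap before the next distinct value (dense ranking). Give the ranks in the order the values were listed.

Sorted (descending): 494, 494, 482, 482, 473, 464, 438, 246
The 2 values of 494 share dense rank 1.
The 2 values of 482 share dense rank 2.
Remaining distinct values take the next consecutive integers.

6, 1, 3, 5, 4, 2, 1, 2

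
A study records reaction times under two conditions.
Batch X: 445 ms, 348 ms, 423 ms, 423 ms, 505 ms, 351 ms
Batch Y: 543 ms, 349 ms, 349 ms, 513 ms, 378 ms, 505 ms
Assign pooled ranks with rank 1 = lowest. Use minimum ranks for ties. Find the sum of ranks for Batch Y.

41

Sorted (ascending): 348, 349, 349, 351, 378, 423, 423, 445, 505, 505, 513, 543
The 2 values of 349 occupy positions 2–3 → each gets rank 2.
The 2 values of 423 occupy positions 6–7 → each gets rank 6.
The 2 values of 505 occupy positions 9–10 → each gets rank 9.
Batch Y values → pooled ranks: 543→12, 349→2, 349→2, 513→11, 378→5, 505→9
Rank sum = 12 + 2 + 2 + 11 + 5 + 9 = 41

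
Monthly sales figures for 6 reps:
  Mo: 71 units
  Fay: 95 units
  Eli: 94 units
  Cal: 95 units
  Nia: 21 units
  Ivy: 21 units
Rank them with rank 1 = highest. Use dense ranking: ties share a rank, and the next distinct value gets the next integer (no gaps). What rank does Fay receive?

Sorted (descending): 95, 95, 94, 71, 21, 21
The 2 values of 95 share dense rank 1.
The 2 values of 21 share dense rank 4.
Remaining distinct values take the next consecutive integers.
Fay has value 95 units → rank 1.

1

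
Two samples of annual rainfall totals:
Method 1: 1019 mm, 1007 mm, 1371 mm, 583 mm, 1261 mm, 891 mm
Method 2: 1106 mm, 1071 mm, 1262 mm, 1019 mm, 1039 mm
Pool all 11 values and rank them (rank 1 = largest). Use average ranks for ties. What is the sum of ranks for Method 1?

Sorted (descending): 1371, 1262, 1261, 1106, 1071, 1039, 1019, 1019, 1007, 891, 583
The 2 values of 1019 occupy positions 7–8 → average rank (7+8)/2 = 7.5.
Method 1 values → pooled ranks: 1019→7.5, 1007→9, 1371→1, 583→11, 1261→3, 891→10
Rank sum = 7.5 + 9 + 1 + 11 + 3 + 10 = 41.5

41.5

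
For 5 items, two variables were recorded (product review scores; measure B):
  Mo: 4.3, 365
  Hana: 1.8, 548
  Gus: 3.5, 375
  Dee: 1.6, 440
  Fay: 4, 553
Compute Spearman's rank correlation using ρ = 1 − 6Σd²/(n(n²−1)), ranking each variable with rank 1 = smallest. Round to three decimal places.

Ranks of variable 1: 5, 2, 3, 1, 4
Ranks of variable 2: 1, 4, 2, 3, 5
d = r₁ − r₂: 4, -2, 1, -2, -1
d²: 16, 4, 1, 4, 1; Σd² = 26
ρ = 1 − 6·26/(5·24) = 1 − 156/120 = -0.300

-0.300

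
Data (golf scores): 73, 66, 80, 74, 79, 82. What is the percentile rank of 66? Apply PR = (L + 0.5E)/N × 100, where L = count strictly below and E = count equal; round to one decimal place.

8.3

N = 6.
Strictly below 66: 0. Equal to 66: 1.
PR = (0 + 0.5·1)/6 × 100 = 8.3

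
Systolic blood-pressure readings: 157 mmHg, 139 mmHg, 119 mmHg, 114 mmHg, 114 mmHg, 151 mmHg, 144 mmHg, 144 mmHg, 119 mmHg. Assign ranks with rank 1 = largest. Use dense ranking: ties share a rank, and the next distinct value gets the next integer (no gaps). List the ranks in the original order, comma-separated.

1, 4, 5, 6, 6, 2, 3, 3, 5

Sorted (descending): 157, 151, 144, 144, 139, 119, 119, 114, 114
The 2 values of 144 share dense rank 3.
The 2 values of 119 share dense rank 5.
The 2 values of 114 share dense rank 6.
Remaining distinct values take the next consecutive integers.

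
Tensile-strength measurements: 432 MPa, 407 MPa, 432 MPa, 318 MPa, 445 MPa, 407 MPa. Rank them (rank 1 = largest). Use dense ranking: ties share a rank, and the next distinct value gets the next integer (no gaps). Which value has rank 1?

445

Sorted (descending): 445, 432, 432, 407, 407, 318
The 2 values of 432 share dense rank 2.
The 2 values of 407 share dense rank 3.
Remaining distinct values take the next consecutive integers.
Rank 1 → value 445.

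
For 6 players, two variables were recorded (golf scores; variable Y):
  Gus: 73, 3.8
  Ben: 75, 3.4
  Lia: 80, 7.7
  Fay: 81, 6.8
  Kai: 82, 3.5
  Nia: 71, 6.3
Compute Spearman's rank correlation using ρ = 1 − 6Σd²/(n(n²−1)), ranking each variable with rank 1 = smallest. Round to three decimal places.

Ranks of variable 1: 2, 3, 4, 5, 6, 1
Ranks of variable 2: 3, 1, 6, 5, 2, 4
d = r₁ − r₂: -1, 2, -2, 0, 4, -3
d²: 1, 4, 4, 0, 16, 9; Σd² = 34
ρ = 1 − 6·34/(6·35) = 1 − 204/210 = 0.029

0.029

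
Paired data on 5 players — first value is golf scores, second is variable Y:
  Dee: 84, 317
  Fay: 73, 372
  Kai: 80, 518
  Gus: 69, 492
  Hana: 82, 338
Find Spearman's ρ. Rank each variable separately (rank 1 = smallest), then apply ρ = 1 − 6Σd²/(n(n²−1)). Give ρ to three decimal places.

Ranks of variable 1: 5, 2, 3, 1, 4
Ranks of variable 2: 1, 3, 5, 4, 2
d = r₁ − r₂: 4, -1, -2, -3, 2
d²: 16, 1, 4, 9, 4; Σd² = 34
ρ = 1 − 6·34/(5·24) = 1 − 204/120 = -0.700

-0.700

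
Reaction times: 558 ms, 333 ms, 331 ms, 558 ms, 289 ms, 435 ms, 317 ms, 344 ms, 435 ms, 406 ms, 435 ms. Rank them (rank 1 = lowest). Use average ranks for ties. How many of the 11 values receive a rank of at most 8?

9

Sorted (ascending): 289, 317, 331, 333, 344, 406, 435, 435, 435, 558, 558
The 3 values of 435 occupy positions 7–9 → average rank 8.
The 2 values of 558 occupy positions 10–11 → average rank (10+11)/2 = 10.5.
Ranks ≤ 8: {1, 2, 3, 4, 5, 6, 8, 8, 8} → 9 values.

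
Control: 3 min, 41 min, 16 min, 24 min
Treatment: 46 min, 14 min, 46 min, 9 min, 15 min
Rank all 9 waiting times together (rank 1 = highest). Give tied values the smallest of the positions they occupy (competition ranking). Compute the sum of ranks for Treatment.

Sorted (descending): 46, 46, 41, 24, 16, 15, 14, 9, 3
The 2 values of 46 occupy positions 1–2 → each gets rank 1.
Treatment values → pooled ranks: 46→1, 14→7, 46→1, 9→8, 15→6
Rank sum = 1 + 7 + 1 + 8 + 6 = 23

23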